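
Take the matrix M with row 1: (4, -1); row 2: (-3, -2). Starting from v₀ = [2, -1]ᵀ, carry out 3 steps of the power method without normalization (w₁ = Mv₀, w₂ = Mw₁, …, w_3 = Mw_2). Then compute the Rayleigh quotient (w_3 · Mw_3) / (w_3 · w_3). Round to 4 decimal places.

w1 = Mv₀ = (4·2 + (-1)·(-1); (-3)·2 + (-2)·(-1)) = (9, -4)
w2 = Mw1 = (4·9 + (-1)·(-4); (-3)·9 + (-2)·(-4)) = (40, -19)
w3 = Mw2 = (179, -82)
Mw3 = (798, -373)
w3·Mw3 = 179·798 + (-82)·(-373) = 173428; w3·w3 = 179·179 + (-82)·(-82) = 38765
λ ≈ 173428/38765 = 4.4738

λ ≈ 4.4738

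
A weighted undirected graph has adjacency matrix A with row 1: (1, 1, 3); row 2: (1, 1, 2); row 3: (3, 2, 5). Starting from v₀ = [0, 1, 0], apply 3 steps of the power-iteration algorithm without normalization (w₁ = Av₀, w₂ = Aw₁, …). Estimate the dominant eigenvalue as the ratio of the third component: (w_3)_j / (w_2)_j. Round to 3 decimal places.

w1 = Av₀ = (1·0 + 1·1 + 3·0; 1·0 + 1·1 + 2·0; 3·0 + 2·1 + 5·0) = (1, 1, 2)
w2 = Aw1 = (1·1 + 1·1 + 3·2; 1·1 + 1·1 + 2·2; 3·1 + 2·1 + 5·2) = (8, 6, 15)
w3 = Aw2 = (59, 44, 111)
Ratio at component: 111 / 15 = 7.400

7.400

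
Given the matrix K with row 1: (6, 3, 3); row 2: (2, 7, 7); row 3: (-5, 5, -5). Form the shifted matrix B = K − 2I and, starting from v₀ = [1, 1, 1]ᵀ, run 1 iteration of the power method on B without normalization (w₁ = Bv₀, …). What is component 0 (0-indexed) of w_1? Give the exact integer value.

10

B = K − 2I has rows (4, 3, 3); (2, 5, 7); (-5, 5, -7)
w1 = Bv₀ = (10, 14, -7)
Requested component of w1: 10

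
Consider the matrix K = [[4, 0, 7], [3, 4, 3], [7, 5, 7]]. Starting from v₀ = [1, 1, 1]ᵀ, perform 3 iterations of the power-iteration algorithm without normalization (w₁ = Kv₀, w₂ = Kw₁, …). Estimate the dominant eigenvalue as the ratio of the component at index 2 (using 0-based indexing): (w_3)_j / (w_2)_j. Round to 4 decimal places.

w1 = Kv₀ = (4·1 + 0·1 + 7·1; 3·1 + 4·1 + 3·1; 7·1 + 5·1 + 7·1) = (11, 10, 19)
w2 = Kw1 = (4·11 + 0·10 + 7·19; 3·11 + 4·10 + 3·19; 7·11 + 5·10 + 7·19) = (177, 130, 260)
w3 = Kw2 = (2528, 1831, 3709)
Ratio at component: 3709 / 260 = 14.2654

14.2654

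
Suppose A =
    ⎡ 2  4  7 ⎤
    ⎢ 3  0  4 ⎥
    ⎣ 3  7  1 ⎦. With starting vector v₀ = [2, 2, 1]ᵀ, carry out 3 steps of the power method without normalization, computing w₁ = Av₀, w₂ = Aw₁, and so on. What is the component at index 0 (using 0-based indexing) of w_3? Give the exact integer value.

w1 = Av₀ = (19, 10, 21)
w2 = Aw1 = (225, 141, 148)
w3 = Aw2 = (2050, 1267, 1810)
The requested component of w3 is 2050.

2050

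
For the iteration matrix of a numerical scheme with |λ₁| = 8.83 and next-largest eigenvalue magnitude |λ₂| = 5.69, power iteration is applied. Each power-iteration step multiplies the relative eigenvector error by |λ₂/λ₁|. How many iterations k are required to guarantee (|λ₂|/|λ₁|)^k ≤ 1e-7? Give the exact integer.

37

|λ₂/λ₁| = 5.69/8.83 = 0.64439
Need k ≥ ln(1e-7) / ln(0.64439) = -16.1181 / -0.4394 ≈ 36.678
Smallest integer k satisfying the bound: 37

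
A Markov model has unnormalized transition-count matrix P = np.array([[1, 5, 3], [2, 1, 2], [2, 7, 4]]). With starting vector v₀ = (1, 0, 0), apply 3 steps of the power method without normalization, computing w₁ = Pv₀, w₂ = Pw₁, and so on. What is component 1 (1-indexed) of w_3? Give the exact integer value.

129

w1 = Pv₀ = (1·1 + 5·0 + 3·0; 2·1 + 1·0 + 2·0; 2·1 + 7·0 + 4·0) = (1, 2, 2)
w2 = Pw1 = (1·1 + 5·2 + 3·2; 2·1 + 1·2 + 2·2; 2·1 + 7·2 + 4·2) = (17, 8, 24)
w3 = Pw2 = (129, 90, 186)
The requested component of w3 is 129.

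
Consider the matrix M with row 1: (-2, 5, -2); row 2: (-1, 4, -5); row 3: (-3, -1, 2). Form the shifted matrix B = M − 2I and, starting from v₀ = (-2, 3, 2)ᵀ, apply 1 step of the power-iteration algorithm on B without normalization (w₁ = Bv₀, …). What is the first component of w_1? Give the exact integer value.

B = M − 2I has rows (-4, 5, -2); (-1, 2, -5); (-3, -1, 0)
w1 = Bv₀ = ((-4)·(-2) + 5·3 + (-2)·2; (-1)·(-2) + 2·3 + (-5)·2; (-3)·(-2) + (-1)·3 + 0·2) = (19, -2, 3)
Requested component of w1: 19

19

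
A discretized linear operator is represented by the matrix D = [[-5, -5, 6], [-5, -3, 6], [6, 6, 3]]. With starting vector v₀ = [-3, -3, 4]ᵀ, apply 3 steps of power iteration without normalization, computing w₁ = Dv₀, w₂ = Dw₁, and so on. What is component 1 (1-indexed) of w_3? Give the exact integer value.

w1 = Dv₀ = ((-5)·(-3) + (-5)·(-3) + 6·4; (-5)·(-3) + (-3)·(-3) + 6·4; 6·(-3) + 6·(-3) + 3·4) = (54, 48, -24)
w2 = Dw1 = ((-5)·54 + (-5)·48 + 6·(-24); (-5)·54 + (-3)·48 + 6·(-24); 6·54 + 6·48 + 3·(-24)) = (-654, -558, 540)
w3 = Dw2 = (9300, 8184, -5652)
The requested component of w3 is 9300.

9300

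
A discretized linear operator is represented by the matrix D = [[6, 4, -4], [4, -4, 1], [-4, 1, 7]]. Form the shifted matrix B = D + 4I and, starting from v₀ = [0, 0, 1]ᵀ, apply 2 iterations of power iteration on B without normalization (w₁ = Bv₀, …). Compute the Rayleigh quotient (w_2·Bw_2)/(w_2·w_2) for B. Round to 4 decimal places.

B = D + 4I has rows (10, 4, -4); (4, 0, 1); (-4, 1, 11)
w1 = Bv₀ = (10·0 + 4·0 + (-4)·1; 4·0 + 0·0 + 1·1; (-4)·0 + 1·0 + 11·1) = (-4, 1, 11)
w2 = Bw1 = (10·(-4) + 4·1 + (-4)·11; 4·(-4) + 0·1 + 1·11; (-4)·(-4) + 1·1 + 11·11) = (-80, -5, 138)
Bw2 = (-1372, -182, 1833)
w2·Bw2 = 363624; w2·w2 = 25469; μ ≈ 363624/25469 = 14.2771

μ ≈ 14.2771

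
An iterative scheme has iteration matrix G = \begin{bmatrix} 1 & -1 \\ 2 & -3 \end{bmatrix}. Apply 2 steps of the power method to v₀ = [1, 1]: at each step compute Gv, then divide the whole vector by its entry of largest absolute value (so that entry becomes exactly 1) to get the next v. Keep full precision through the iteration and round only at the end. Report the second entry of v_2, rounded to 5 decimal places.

1.00000

Gv0 = (0.000000, -1.000000); divide by -1.000000 → v1 = (0.000000, 1.000000)
Gv1 = (-1.000000, -3.000000); divide by -3.000000 → v2 = (0.333333, 1.000000)
Requested entry of v2: 3/3 = 1.00000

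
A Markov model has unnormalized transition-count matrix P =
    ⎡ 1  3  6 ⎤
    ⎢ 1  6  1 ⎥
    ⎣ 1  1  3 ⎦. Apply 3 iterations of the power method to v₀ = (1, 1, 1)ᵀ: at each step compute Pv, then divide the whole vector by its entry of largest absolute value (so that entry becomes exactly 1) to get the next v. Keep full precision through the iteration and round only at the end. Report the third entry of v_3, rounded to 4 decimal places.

Pv0 = (10.00000, 8.00000, 5.00000); divide by 10.00000 → v1 = (1.00000, 0.80000, 0.50000)
Pv1 = (6.40000, 6.30000, 3.30000); divide by 6.40000 → v2 = (1.00000, 0.98438, 0.51563)
Pv2 = (7.04688, 7.42188, 3.53125); divide by 7.42188 → v3 = (0.94947, 1.00000, 0.47579)
Requested entry of v3: 226/475 = 0.4758

0.4758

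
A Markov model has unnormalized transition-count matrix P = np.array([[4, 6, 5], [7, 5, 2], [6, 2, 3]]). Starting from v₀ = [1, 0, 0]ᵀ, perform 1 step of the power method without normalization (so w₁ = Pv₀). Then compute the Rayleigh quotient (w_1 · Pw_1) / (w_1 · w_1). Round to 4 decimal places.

λ ≈ 12.0099

w1 = Pv₀ = (4, 7, 6)
Pw1 = (88, 75, 56)
w1·Pw1 = 4·88 + 7·75 + 6·56 = 1213; w1·w1 = 4·4 + 7·7 + 6·6 = 101
λ ≈ 1213/101 = 12.0099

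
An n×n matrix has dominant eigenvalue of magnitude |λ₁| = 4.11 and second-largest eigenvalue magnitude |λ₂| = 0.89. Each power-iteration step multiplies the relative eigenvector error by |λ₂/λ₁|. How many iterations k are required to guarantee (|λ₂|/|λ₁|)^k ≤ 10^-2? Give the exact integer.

|λ₂/λ₁| = 0.89/4.11 = 0.21655
Need k ≥ ln(10^-2) / ln(0.21655) = -4.6052 / -1.5300 ≈ 3.010
Smallest integer k satisfying the bound: 4

4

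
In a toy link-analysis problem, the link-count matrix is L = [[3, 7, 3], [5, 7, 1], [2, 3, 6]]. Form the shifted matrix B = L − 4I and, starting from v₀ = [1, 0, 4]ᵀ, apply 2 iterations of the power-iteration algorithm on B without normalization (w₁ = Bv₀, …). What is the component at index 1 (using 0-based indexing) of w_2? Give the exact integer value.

92

B = L − 4I has rows (-1, 7, 3); (5, 3, 1); (2, 3, 2)
w1 = Bv₀ = (11, 9, 10)
w2 = Bw1 = (82, 92, 69)
Requested component of w2: 92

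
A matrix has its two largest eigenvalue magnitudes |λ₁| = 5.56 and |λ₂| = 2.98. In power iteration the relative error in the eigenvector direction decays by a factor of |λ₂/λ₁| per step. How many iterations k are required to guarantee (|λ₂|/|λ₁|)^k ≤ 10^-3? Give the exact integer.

|λ₂/λ₁| = 2.98/5.56 = 0.53597
Need k ≥ ln(10^-3) / ln(0.53597) = -6.9078 / -0.6237 ≈ 11.076
Smallest integer k satisfying the bound: 12

12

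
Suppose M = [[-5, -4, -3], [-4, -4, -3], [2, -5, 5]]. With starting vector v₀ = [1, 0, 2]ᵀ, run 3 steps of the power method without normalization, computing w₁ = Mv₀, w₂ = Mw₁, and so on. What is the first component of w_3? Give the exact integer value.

-751

w1 = Mv₀ = (-11, -10, 12)
w2 = Mw1 = (59, 48, 88)
w3 = Mw2 = (-751, -692, 318)
The requested component of w3 is -751.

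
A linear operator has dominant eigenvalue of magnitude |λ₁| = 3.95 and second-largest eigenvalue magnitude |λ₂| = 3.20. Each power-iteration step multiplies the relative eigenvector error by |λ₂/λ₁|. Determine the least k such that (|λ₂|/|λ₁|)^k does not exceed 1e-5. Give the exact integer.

|λ₂/λ₁| = 3.20/3.95 = 0.81013
Need k ≥ ln(1e-5) / ln(0.81013) = -11.5129 / -0.2106 ≈ 54.676
Smallest integer k satisfying the bound: 55

55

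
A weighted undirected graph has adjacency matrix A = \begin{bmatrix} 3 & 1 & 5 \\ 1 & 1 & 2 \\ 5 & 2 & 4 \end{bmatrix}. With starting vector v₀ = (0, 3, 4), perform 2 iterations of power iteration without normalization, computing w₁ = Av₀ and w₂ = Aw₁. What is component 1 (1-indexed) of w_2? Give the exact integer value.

w1 = Av₀ = (23, 11, 22)
w2 = Aw1 = (190, 78, 225)
The requested component of w2 is 190.

190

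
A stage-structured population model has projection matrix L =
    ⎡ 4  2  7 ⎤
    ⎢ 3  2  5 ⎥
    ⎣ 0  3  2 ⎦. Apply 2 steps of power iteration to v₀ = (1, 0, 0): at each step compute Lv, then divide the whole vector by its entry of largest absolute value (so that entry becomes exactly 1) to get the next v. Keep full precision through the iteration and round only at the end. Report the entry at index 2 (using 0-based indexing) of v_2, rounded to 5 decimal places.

0.40909

Lv0 = (4.000000, 3.000000, 0.000000); divide by 4.000000 → v1 = (1.000000, 0.750000, 0.000000)
Lv1 = (5.500000, 4.500000, 2.250000); divide by 5.500000 → v2 = (1.000000, 0.818182, 0.409091)
Requested entry of v2: 9/22 = 0.40909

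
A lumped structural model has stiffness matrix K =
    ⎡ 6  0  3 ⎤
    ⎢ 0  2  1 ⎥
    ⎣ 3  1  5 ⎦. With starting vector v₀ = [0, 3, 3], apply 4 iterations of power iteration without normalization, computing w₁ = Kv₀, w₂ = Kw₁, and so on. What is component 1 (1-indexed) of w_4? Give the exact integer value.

9126

w1 = Kv₀ = (9, 9, 18)
w2 = Kw1 = (108, 36, 126)
w3 = Kw2 = (1026, 198, 990)
w4 = Kw3 = (9126, 1386, 8226)
The requested component of w4 is 9126.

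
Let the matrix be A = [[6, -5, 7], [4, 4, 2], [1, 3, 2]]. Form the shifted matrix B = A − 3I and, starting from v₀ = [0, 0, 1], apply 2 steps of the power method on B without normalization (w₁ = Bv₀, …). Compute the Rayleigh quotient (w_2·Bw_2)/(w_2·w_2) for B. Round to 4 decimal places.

B = A − 3I has rows (3, -5, 7); (4, 1, 2); (1, 3, -1)
w1 = Bv₀ = (7, 2, -1)
w2 = Bw1 = (4, 28, 14)
Bw2 = (-30, 72, 74)
w2·Bw2 = 2932; w2·w2 = 996; μ ≈ 2932/996 = 2.9438

2.9438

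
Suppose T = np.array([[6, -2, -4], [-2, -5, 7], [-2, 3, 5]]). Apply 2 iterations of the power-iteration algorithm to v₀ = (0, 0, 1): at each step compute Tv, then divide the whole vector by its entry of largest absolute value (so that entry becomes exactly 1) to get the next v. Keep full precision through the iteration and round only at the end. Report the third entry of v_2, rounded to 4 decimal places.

-0.9310

Tv0 = (-4.00000, 7.00000, 5.00000); divide by 7.00000 → v1 = (-0.57143, 1.00000, 0.71429)
Tv1 = (-8.28571, 1.14286, 7.71429); divide by -8.28571 → v2 = (1.00000, -0.13793, -0.93103)
Requested entry of v2: 54/-58 = -0.9310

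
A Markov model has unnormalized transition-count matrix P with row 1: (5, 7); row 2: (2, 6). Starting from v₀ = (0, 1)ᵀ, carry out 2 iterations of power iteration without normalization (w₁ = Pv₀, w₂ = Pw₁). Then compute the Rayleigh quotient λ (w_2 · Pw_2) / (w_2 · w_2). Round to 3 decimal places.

w1 = Pv₀ = (5·0 + 7·1; 2·0 + 6·1) = (7, 6)
w2 = Pw1 = (5·7 + 7·6; 2·7 + 6·6) = (77, 50)
Pw2 = (735, 454)
w2·Pw2 = 77·735 + 50·454 = 79295; w2·w2 = 77·77 + 50·50 = 8429
λ ≈ 79295/8429 = 9.407

9.407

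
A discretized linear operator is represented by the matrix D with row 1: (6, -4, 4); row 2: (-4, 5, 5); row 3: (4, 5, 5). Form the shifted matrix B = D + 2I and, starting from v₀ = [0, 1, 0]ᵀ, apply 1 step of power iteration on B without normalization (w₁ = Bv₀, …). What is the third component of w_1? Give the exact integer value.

B = D + 2I has rows (8, -4, 4); (-4, 7, 5); (4, 5, 7)
w1 = Bv₀ = (8·0 + (-4)·1 + 4·0; (-4)·0 + 7·1 + 5·0; 4·0 + 5·1 + 7·0) = (-4, 7, 5)
Requested component of w1: 5

5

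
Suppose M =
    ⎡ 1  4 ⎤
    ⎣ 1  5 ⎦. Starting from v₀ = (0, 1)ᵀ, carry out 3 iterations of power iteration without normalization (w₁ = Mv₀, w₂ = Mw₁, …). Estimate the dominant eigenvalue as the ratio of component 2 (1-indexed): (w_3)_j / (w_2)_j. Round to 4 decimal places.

w1 = Mv₀ = (4, 5)
w2 = Mw1 = (24, 29)
w3 = Mw2 = (140, 169)
Ratio at component: 169 / 29 = 5.8276

λ ≈ 5.8276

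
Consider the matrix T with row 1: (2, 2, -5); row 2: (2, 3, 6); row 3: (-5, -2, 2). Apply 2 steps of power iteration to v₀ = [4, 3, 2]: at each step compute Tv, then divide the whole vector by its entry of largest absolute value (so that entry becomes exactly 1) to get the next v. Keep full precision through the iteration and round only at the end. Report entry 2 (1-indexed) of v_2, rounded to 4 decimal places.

-0.2102

Tv0 = (4.00000, 29.00000, -22.00000); divide by 29.00000 → v1 = (0.13793, 1.00000, -0.75862)
Tv1 = (6.06897, -1.27586, -4.20690); divide by 6.06897 → v2 = (1.00000, -0.21023, -0.69318)
Requested entry of v2: -37/176 = -0.2102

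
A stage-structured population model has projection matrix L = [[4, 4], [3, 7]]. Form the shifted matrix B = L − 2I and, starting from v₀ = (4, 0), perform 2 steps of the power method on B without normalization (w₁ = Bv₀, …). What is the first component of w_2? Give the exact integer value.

64

B = L − 2I has rows (2, 4); (3, 5)
w1 = Bv₀ = (8, 12)
w2 = Bw1 = (64, 84)
Requested component of w2: 64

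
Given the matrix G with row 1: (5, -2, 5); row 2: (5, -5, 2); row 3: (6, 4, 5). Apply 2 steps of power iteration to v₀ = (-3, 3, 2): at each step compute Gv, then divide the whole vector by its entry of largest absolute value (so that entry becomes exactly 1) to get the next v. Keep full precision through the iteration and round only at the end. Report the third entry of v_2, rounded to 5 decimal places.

1.00000

Gv0 = (-11.000000, -26.000000, 4.000000); divide by -26.000000 → v1 = (0.423077, 1.000000, -0.153846)
Gv1 = (-0.653846, -3.192308, 5.769231); divide by 5.769231 → v2 = (-0.113333, -0.553333, 1.000000)
Requested entry of v2: -150/-150 = 1.00000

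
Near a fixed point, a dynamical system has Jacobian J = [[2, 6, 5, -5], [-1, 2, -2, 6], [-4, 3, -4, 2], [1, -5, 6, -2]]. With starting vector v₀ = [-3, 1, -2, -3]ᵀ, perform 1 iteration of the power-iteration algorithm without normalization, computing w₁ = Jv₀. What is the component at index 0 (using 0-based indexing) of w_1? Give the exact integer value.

w1 = Jv₀ = (2·(-3) + 6·1 + 5·(-2) + (-5)·(-3); (-1)·(-3) + 2·1 + (-2)·(-2) + 6·(-3); (-4)·(-3) + 3·1 + (-4)·(-2) + 2·(-3); 1·(-3) + (-5)·1 + 6·(-2) + (-2)·(-3)) = (5, -9, 17, -14)
The requested component of w1 is 5.

5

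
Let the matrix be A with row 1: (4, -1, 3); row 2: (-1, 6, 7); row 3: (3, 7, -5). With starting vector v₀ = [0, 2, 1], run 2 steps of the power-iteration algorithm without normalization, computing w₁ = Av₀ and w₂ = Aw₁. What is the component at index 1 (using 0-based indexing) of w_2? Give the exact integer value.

w1 = Av₀ = (4·0 + (-1)·2 + 3·1; (-1)·0 + 6·2 + 7·1; 3·0 + 7·2 + (-5)·1) = (1, 19, 9)
w2 = Aw1 = (4·1 + (-1)·19 + 3·9; (-1)·1 + 6·19 + 7·9; 3·1 + 7·19 + (-5)·9) = (12, 176, 91)
The requested component of w2 is 176.

176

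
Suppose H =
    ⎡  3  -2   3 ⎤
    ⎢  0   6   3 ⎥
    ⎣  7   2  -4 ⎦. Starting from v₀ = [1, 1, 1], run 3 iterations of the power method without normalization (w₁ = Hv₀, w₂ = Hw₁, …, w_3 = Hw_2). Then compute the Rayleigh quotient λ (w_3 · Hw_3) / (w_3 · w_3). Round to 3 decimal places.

w1 = Hv₀ = (3·1 + (-2)·1 + 3·1; 0·1 + 6·1 + 3·1; 7·1 + 2·1 + (-4)·1) = (4, 9, 5)
w2 = Hw1 = (3·4 + (-2)·9 + 3·5; 0·4 + 6·9 + 3·5; 7·4 + 2·9 + (-4)·5) = (9, 69, 26)
w3 = Hw2 = (-33, 492, 97)
Hw3 = (-792, 3243, 365)
w3·Hw3 = (-33)·(-792) + 492·3243 + 97·365 = 1657097; w3·w3 = (-33)·(-33) + 492·492 + 97·97 = 252562
λ ≈ 1657097/252562 = 6.561

λ ≈ 6.561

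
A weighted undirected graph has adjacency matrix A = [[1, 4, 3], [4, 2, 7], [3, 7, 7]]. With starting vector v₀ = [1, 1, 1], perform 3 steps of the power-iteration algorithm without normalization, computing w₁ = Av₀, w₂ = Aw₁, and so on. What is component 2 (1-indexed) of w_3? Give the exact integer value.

2436

w1 = Av₀ = (1·1 + 4·1 + 3·1; 4·1 + 2·1 + 7·1; 3·1 + 7·1 + 7·1) = (8, 13, 17)
w2 = Aw1 = (1·8 + 4·13 + 3·17; 4·8 + 2·13 + 7·17; 3·8 + 7·13 + 7·17) = (111, 177, 234)
w3 = Aw2 = (1521, 2436, 3210)
The requested component of w3 is 2436.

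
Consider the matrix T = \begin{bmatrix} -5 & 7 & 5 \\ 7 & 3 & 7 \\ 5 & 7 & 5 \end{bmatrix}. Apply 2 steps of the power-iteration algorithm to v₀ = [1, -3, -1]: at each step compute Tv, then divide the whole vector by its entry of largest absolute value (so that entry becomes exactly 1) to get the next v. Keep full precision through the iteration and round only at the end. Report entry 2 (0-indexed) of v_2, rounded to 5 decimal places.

0.82609

Tv0 = (-31.000000, -9.000000, -21.000000); divide by -31.000000 → v1 = (1.000000, 0.290323, 0.677419)
Tv1 = (0.419355, 12.612903, 10.419355); divide by 12.612903 → v2 = (0.033248, 1.000000, 0.826087)
Requested entry of v2: -323/-391 = 0.82609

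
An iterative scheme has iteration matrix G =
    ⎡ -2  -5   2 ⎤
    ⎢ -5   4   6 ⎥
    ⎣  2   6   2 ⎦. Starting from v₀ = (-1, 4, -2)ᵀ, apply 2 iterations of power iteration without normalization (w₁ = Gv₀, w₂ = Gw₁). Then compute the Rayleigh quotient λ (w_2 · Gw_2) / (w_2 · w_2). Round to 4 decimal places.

w1 = Gv₀ = ((-2)·(-1) + (-5)·4 + 2·(-2); (-5)·(-1) + 4·4 + 6·(-2); 2·(-1) + 6·4 + 2·(-2)) = (-22, 9, 18)
w2 = Gw1 = ((-2)·(-22) + (-5)·9 + 2·18; (-5)·(-22) + 4·9 + 6·18; 2·(-22) + 6·9 + 2·18) = (35, 254, 46)
Gw2 = (-1248, 1117, 1686)
w2·Gw2 = 35·(-1248) + 254·1117 + 46·1686 = 317594; w2·w2 = 35·35 + 254·254 + 46·46 = 67857
λ ≈ 317594/67857 = 4.6803

λ ≈ 4.6803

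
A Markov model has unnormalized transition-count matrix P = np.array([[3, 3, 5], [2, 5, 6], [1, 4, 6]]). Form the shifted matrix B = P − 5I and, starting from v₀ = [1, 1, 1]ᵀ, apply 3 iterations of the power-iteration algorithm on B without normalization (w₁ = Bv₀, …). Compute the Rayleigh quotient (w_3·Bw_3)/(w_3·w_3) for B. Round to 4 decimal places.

μ ≈ 6.6555

B = P − 5I has rows (-2, 3, 5); (2, 0, 6); (1, 4, 1)
w1 = Bv₀ = ((-2)·1 + 3·1 + 5·1; 2·1 + 0·1 + 6·1; 1·1 + 4·1 + 1·1) = (6, 8, 6)
w2 = Bw1 = ((-2)·6 + 3·8 + 5·6; 2·6 + 0·8 + 6·6; 1·6 + 4·8 + 1·6) = (42, 48, 44)
w3 = Bw2 = (280, 348, 278)
Bw3 = (1874, 2228, 1950)
w3·Bw3 = 1842164; w3·w3 = 276788; μ ≈ 1842164/276788 = 6.6555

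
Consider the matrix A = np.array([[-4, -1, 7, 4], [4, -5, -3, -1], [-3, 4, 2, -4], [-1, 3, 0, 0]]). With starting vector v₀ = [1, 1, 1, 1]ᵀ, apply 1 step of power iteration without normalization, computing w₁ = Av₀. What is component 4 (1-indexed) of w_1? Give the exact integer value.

w1 = Av₀ = ((-4)·1 + (-1)·1 + 7·1 + 4·1; 4·1 + (-5)·1 + (-3)·1 + (-1)·1; (-3)·1 + 4·1 + 2·1 + (-4)·1; (-1)·1 + 3·1 + 0·1 + 0·1) = (6, -5, -1, 2)
The requested component of w1 is 2.

2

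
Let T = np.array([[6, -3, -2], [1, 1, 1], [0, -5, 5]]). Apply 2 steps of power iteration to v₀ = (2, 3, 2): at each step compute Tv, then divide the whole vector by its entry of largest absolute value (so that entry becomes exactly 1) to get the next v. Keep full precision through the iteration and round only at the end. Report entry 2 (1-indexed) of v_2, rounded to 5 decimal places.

Tv0 = (-1.000000, 7.000000, -5.000000); divide by 7.000000 → v1 = (-0.142857, 1.000000, -0.714286)
Tv1 = (-2.428571, 0.142857, -8.571429); divide by -8.571429 → v2 = (0.283333, -0.016667, 1.000000)
Requested entry of v2: 1/-60 = -0.01667

-0.01667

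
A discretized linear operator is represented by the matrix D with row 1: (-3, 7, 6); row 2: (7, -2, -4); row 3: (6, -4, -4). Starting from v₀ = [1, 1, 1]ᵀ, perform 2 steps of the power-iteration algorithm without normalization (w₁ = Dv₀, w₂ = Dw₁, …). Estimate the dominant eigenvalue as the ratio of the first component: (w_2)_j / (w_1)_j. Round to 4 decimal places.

-3.5000

w1 = Dv₀ = (10, 1, -2)
w2 = Dw1 = (-35, 76, 64)
Ratio at component: -35 / 10 = -3.5000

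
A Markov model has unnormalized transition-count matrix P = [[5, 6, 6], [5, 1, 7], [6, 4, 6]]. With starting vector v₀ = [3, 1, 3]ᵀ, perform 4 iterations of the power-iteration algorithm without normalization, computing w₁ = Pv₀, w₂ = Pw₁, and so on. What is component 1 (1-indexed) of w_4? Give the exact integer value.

157683

w1 = Pv₀ = (5·3 + 6·1 + 6·3; 5·3 + 1·1 + 7·3; 6·3 + 4·1 + 6·3) = (39, 37, 40)
w2 = Pw1 = (5·39 + 6·37 + 6·40; 5·39 + 1·37 + 7·40; 6·39 + 4·37 + 6·40) = (657, 512, 622)
w3 = Pw2 = (10089, 8151, 9722)
w4 = Pw3 = (157683, 126650, 151470)
The requested component of w4 is 157683.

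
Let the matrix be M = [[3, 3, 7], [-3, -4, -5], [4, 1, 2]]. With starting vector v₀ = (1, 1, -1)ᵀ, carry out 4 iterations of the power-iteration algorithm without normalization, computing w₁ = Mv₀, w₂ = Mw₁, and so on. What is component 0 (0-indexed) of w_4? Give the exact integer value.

320

w1 = Mv₀ = (3·1 + 3·1 + 7·(-1); (-3)·1 + (-4)·1 + (-5)·(-1); 4·1 + 1·1 + 2·(-1)) = (-1, -2, 3)
w2 = Mw1 = (3·(-1) + 3·(-2) + 7·3; (-3)·(-1) + (-4)·(-2) + (-5)·3; 4·(-1) + 1·(-2) + 2·3) = (12, -4, 0)
w3 = Mw2 = (24, -20, 44)
w4 = Mw3 = (320, -212, 164)
The requested component of w4 is 320.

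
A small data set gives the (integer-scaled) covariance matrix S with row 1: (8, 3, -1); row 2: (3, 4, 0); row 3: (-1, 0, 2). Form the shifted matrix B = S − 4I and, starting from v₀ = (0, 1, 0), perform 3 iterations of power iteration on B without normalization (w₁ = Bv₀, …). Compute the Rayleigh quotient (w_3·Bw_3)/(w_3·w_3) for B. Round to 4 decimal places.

B = S − 4I has rows (4, 3, -1); (3, 0, 0); (-1, 0, -2)
w1 = Bv₀ = (4·0 + 3·1 + (-1)·0; 3·0 + 0·1 + 0·0; (-1)·0 + 0·1 + (-2)·0) = (3, 0, 0)
w2 = Bw1 = (4·3 + 3·0 + (-1)·0; 3·3 + 0·0 + 0·0; (-1)·3 + 0·0 + (-2)·0) = (12, 9, -3)
w3 = Bw2 = (78, 36, -6)
Bw3 = (426, 234, -66)
w3·Bw3 = 42048; w3·w3 = 7416; μ ≈ 42048/7416 = 5.6699

5.6699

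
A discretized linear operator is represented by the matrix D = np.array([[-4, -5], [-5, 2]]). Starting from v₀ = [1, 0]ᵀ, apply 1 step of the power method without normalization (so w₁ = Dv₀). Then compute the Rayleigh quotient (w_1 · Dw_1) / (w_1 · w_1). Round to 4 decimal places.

w1 = Dv₀ = ((-4)·1 + (-5)·0; (-5)·1 + 2·0) = (-4, -5)
Dw1 = (41, 10)
w1·Dw1 = (-4)·41 + (-5)·10 = -214; w1·w1 = (-4)·(-4) + (-5)·(-5) = 41
λ ≈ -214/41 = -5.2195

-5.2195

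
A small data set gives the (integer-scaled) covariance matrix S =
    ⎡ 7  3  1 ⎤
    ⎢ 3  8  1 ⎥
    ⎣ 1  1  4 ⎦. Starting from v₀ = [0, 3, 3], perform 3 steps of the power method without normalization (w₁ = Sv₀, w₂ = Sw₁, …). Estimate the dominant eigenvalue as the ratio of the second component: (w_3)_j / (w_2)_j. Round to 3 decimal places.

λ ≈ 10.393

w1 = Sv₀ = (7·0 + 3·3 + 1·3; 3·0 + 8·3 + 1·3; 1·0 + 1·3 + 4·3) = (12, 27, 15)
w2 = Sw1 = (7·12 + 3·27 + 1·15; 3·12 + 8·27 + 1·15; 1·12 + 1·27 + 4·15) = (180, 267, 99)
w3 = Sw2 = (2160, 2775, 843)
Ratio at component: 2775 / 267 = 10.393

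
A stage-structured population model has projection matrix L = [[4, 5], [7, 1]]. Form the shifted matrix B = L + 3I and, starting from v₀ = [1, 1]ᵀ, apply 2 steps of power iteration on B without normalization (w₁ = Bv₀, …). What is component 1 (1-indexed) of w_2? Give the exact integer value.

B = L + 3I has rows (7, 5); (7, 4)
w1 = Bv₀ = (7·1 + 5·1; 7·1 + 4·1) = (12, 11)
w2 = Bw1 = (7·12 + 5·11; 7·12 + 4·11) = (139, 128)
Requested component of w2: 139

139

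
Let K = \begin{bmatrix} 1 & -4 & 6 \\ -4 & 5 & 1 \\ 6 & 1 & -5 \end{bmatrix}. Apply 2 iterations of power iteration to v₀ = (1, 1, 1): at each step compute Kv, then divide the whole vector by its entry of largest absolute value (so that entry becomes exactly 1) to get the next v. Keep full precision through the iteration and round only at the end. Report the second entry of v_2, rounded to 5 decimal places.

Kv0 = (3.000000, 2.000000, 2.000000); divide by 3.000000 → v1 = (1.000000, 0.666667, 0.666667)
Kv1 = (2.333333, 0.000000, 3.333333); divide by 3.333333 → v2 = (0.700000, 0.000000, 1.000000)
Requested entry of v2: 0/10 = 0.00000

0.00000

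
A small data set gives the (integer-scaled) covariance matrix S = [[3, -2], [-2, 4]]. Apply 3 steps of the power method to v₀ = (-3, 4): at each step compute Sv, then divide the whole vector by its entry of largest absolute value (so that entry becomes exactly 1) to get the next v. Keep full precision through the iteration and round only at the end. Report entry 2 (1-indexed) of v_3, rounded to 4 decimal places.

Sv0 = (-17.00000, 22.00000); divide by 22.00000 → v1 = (-0.77273, 1.00000)
Sv1 = (-4.31818, 5.54545); divide by 5.54545 → v2 = (-0.77869, 1.00000)
Sv2 = (-4.33607, 5.55738); divide by 5.55738 → v3 = (-0.78024, 1.00000)
Requested entry of v3: 678/678 = 1.0000

1.0000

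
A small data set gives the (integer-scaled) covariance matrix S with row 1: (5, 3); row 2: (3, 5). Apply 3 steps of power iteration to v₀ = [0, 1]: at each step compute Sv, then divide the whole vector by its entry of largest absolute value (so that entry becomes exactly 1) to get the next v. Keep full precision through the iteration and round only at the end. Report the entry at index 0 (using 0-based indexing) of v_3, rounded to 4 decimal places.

0.9692

Sv0 = (3.00000, 5.00000); divide by 5.00000 → v1 = (0.60000, 1.00000)
Sv1 = (6.00000, 6.80000); divide by 6.80000 → v2 = (0.88235, 1.00000)
Sv2 = (7.41176, 7.64706); divide by 7.64706 → v3 = (0.96923, 1.00000)
Requested entry of v3: 252/260 = 0.9692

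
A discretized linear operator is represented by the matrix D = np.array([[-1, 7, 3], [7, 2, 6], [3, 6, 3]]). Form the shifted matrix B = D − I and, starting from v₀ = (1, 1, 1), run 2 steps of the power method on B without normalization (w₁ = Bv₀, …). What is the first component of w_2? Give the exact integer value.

115

B = D − I has rows (-2, 7, 3); (7, 1, 6); (3, 6, 2)
w1 = Bv₀ = (8, 14, 11)
w2 = Bw1 = (115, 136, 130)
Requested component of w2: 115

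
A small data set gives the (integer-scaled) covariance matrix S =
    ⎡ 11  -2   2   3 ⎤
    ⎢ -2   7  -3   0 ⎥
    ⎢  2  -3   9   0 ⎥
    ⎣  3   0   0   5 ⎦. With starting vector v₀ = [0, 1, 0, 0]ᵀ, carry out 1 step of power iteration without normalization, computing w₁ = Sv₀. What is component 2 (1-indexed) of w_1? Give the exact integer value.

w1 = Sv₀ = (-2, 7, -3, 0)
The requested component of w1 is 7.

7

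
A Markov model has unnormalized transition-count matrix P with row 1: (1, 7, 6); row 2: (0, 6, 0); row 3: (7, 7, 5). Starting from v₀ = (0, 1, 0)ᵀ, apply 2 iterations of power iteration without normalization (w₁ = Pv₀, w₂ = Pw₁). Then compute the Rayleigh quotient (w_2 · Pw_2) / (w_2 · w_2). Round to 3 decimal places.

w1 = Pv₀ = (1·0 + 7·1 + 6·0; 0·0 + 6·1 + 0·0; 7·0 + 7·1 + 5·0) = (7, 6, 7)
w2 = Pw1 = (1·7 + 7·6 + 6·7; 0·7 + 6·6 + 0·7; 7·7 + 7·6 + 5·7) = (91, 36, 126)
Pw2 = (1099, 216, 1519)
w2·Pw2 = 91·1099 + 36·216 + 126·1519 = 299179; w2·w2 = 91·91 + 36·36 + 126·126 = 25453
λ ≈ 299179/25453 = 11.754

11.754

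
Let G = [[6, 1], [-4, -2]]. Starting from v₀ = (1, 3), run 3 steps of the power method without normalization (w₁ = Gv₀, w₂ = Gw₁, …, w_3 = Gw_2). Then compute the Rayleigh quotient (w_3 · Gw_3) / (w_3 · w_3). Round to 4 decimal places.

5.2856

w1 = Gv₀ = (9, -10)
w2 = Gw1 = (44, -16)
w3 = Gw2 = (248, -144)
Gw3 = (1344, -704)
w3·Gw3 = 248·1344 + (-144)·(-704) = 434688; w3·w3 = 248·248 + (-144)·(-144) = 82240
λ ≈ 434688/82240 = 5.2856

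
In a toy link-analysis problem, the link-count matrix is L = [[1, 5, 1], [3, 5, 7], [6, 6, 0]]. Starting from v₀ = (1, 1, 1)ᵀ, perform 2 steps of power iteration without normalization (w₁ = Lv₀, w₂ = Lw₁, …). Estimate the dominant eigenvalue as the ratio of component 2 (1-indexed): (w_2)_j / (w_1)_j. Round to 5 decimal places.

w1 = Lv₀ = (1·1 + 5·1 + 1·1; 3·1 + 5·1 + 7·1; 6·1 + 6·1 + 0·1) = (7, 15, 12)
w2 = Lw1 = (1·7 + 5·15 + 1·12; 3·7 + 5·15 + 7·12; 6·7 + 6·15 + 0·12) = (94, 180, 132)
Ratio at component: 180 / 15 = 12.00000

λ ≈ 12.00000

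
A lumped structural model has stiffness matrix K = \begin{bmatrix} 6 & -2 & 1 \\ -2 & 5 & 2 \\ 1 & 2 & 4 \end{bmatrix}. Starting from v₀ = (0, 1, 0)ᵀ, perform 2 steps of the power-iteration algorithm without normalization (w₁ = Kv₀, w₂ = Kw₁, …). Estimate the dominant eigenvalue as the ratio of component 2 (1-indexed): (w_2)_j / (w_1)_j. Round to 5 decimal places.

w1 = Kv₀ = (-2, 5, 2)
w2 = Kw1 = (-20, 33, 16)
Ratio at component: 33 / 5 = 6.60000

6.60000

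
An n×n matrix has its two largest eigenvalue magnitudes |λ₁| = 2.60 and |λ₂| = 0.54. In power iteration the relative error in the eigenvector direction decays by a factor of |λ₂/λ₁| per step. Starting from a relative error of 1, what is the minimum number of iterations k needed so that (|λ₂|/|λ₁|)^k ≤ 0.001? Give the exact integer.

|λ₂/λ₁| = 0.54/2.60 = 0.20769
Need k ≥ ln(0.001) / ln(0.20769) = -6.9078 / -1.5717 ≈ 4.395
Smallest integer k satisfying the bound: 5

5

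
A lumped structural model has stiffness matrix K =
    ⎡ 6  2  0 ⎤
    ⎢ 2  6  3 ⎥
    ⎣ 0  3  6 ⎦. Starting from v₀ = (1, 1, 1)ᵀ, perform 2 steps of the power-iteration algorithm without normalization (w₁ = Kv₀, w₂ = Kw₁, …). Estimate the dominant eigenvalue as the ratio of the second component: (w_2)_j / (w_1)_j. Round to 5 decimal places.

w1 = Kv₀ = (8, 11, 9)
w2 = Kw1 = (70, 109, 87)
Ratio at component: 109 / 11 = 9.90909

λ ≈ 9.90909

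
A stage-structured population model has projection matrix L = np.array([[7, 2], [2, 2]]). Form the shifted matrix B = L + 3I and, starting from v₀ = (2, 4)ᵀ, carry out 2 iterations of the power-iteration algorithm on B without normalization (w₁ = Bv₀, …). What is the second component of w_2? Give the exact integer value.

B = L + 3I has rows (10, 2); (2, 5)
w1 = Bv₀ = (28, 24)
w2 = Bw1 = (328, 176)
Requested component of w2: 176

176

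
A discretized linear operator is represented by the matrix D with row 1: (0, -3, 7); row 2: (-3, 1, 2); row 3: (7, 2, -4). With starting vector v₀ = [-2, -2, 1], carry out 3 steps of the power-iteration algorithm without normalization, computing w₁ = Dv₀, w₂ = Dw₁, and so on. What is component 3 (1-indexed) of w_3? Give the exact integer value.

w1 = Dv₀ = (13, 6, -22)
w2 = Dw1 = (-172, -77, 191)
w3 = Dw2 = (1568, 821, -2122)
The requested component of w3 is -2122.

-2122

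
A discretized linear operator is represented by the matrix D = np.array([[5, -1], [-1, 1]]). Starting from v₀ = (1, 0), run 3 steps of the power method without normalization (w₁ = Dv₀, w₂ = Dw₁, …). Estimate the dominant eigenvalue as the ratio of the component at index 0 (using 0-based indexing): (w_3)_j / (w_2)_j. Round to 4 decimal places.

w1 = Dv₀ = (5·1 + (-1)·0; (-1)·1 + 1·0) = (5, -1)
w2 = Dw1 = (5·5 + (-1)·(-1); (-1)·5 + 1·(-1)) = (26, -6)
w3 = Dw2 = (136, -32)
Ratio at component: 136 / 26 = 5.2308

5.2308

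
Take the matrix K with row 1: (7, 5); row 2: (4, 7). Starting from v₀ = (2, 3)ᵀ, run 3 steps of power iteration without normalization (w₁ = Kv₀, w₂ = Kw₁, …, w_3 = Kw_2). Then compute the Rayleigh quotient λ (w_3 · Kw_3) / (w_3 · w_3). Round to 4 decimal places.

11.4748

w1 = Kv₀ = (7·2 + 5·3; 4·2 + 7·3) = (29, 29)
w2 = Kw1 = (7·29 + 5·29; 4·29 + 7·29) = (348, 319)
w3 = Kw2 = (4031, 3625)
Kw3 = (46342, 41499)
w3·Kw3 = 4031·46342 + 3625·41499 = 337238477; w3·w3 = 4031·4031 + 3625·3625 = 29389586
λ ≈ 337238477/29389586 = 11.4748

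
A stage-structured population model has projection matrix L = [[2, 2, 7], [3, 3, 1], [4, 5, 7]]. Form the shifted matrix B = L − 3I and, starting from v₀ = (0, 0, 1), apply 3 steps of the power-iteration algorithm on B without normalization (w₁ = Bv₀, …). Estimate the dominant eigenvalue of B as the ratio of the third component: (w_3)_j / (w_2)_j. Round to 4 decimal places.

B = L − 3I has rows (-1, 2, 7); (3, 0, 1); (4, 5, 4)
w1 = Bv₀ = ((-1)·0 + 2·0 + 7·1; 3·0 + 0·0 + 1·1; 4·0 + 5·0 + 4·1) = (7, 1, 4)
w2 = Bw1 = ((-1)·7 + 2·1 + 7·4; 3·7 + 0·1 + 1·4; 4·7 + 5·1 + 4·4) = (23, 25, 49)
w3 = Bw2 = (370, 118, 413)
Ratio: 413/49 = 8.4286

8.4286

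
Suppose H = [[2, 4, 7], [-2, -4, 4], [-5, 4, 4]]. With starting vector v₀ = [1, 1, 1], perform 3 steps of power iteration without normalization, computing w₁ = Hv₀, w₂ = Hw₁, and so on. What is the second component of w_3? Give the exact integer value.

w1 = Hv₀ = (2·1 + 4·1 + 7·1; (-2)·1 + (-4)·1 + 4·1; (-5)·1 + 4·1 + 4·1) = (13, -2, 3)
w2 = Hw1 = (2·13 + 4·(-2) + 7·3; (-2)·13 + (-4)·(-2) + 4·3; (-5)·13 + 4·(-2) + 4·3) = (39, -6, -61)
w3 = Hw2 = (-373, -298, -463)
The requested component of w3 is -298.

-298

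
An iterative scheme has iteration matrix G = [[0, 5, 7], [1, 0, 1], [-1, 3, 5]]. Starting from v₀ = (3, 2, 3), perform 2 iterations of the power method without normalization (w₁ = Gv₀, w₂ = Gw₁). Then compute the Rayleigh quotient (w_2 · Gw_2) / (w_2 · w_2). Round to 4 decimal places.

w1 = Gv₀ = (0·3 + 5·2 + 7·3; 1·3 + 0·2 + 1·3; (-1)·3 + 3·2 + 5·3) = (31, 6, 18)
w2 = Gw1 = (0·31 + 5·6 + 7·18; 1·31 + 0·6 + 1·18; (-1)·31 + 3·6 + 5·18) = (156, 49, 77)
Gw2 = (784, 233, 376)
w2·Gw2 = 156·784 + 49·233 + 77·376 = 162673; w2·w2 = 156·156 + 49·49 + 77·77 = 32666
λ ≈ 162673/32666 = 4.9799

λ ≈ 4.9799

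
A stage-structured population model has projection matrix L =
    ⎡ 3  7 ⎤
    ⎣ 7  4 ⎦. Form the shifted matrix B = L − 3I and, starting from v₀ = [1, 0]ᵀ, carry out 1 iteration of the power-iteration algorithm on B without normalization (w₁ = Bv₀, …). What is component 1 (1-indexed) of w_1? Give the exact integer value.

B = L − 3I has rows (0, 7); (7, 1)
w1 = Bv₀ = (0·1 + 7·0; 7·1 + 1·0) = (0, 7)
Requested component of w1: 0

0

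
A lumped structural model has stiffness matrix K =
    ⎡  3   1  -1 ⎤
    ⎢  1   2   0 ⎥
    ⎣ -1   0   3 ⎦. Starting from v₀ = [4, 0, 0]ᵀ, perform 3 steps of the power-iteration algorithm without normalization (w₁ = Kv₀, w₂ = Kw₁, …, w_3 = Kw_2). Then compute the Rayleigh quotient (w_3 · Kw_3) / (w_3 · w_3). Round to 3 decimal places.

w1 = Kv₀ = (12, 4, -4)
w2 = Kw1 = (44, 20, -24)
w3 = Kw2 = (176, 84, -116)
Kw3 = (728, 344, -524)
w3·Kw3 = 176·728 + 84·344 + (-116)·(-524) = 217808; w3·w3 = 176·176 + 84·84 + (-116)·(-116) = 51488
λ ≈ 217808/51488 = 4.230

λ ≈ 4.230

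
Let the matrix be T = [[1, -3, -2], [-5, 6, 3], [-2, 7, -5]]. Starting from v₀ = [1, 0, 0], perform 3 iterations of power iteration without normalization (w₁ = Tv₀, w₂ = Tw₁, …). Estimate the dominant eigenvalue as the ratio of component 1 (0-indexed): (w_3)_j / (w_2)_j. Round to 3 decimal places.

w1 = Tv₀ = (1·1 + (-3)·0 + (-2)·0; (-5)·1 + 6·0 + 3·0; (-2)·1 + 7·0 + (-5)·0) = (1, -5, -2)
w2 = Tw1 = (1·1 + (-3)·(-5) + (-2)·(-2); (-5)·1 + 6·(-5) + 3·(-2); (-2)·1 + 7·(-5) + (-5)·(-2)) = (20, -41, -27)
w3 = Tw2 = (197, -427, -192)
Ratio at component: -427 / -41 = 10.415

10.415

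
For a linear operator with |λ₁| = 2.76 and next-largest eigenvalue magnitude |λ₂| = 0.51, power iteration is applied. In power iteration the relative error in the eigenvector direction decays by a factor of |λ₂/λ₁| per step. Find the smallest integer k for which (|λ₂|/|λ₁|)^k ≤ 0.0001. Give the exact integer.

|λ₂/λ₁| = 0.51/2.76 = 0.18478
Need k ≥ ln(0.0001) / ln(0.18478) = -9.2103 / -1.6886 ≈ 5.455
Smallest integer k satisfying the bound: 6

6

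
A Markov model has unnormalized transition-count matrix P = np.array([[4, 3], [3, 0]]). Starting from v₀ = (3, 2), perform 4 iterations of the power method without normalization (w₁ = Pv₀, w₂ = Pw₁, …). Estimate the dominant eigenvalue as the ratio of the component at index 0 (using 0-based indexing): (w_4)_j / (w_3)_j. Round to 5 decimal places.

w1 = Pv₀ = (4·3 + 3·2; 3·3 + 0·2) = (18, 9)
w2 = Pw1 = (4·18 + 3·9; 3·18 + 0·9) = (99, 54)
w3 = Pw2 = (558, 297)
w4 = Pw3 = (3123, 1674)
Ratio at component: 3123 / 558 = 5.59677

5.59677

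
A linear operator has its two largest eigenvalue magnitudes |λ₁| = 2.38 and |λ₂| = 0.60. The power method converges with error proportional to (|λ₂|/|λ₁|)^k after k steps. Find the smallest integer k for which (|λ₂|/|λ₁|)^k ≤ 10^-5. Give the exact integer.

9

|λ₂/λ₁| = 0.60/2.38 = 0.25210
Need k ≥ ln(10^-5) / ln(0.25210) = -11.5129 / -1.3779 ≈ 8.355
Smallest integer k satisfying the bound: 9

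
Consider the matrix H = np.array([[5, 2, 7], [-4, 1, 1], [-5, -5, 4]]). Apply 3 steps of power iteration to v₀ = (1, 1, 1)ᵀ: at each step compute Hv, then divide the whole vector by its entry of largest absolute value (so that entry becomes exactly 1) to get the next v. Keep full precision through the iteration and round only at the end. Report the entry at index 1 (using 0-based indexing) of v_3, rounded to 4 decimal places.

Hv0 = (14.00000, -2.00000, -6.00000); divide by 14.00000 → v1 = (1.00000, -0.14286, -0.42857)
Hv1 = (1.71429, -4.57143, -6.00000); divide by -6.00000 → v2 = (-0.28571, 0.76190, 1.00000)
Hv2 = (7.09524, 2.90476, 1.61905); divide by 7.09524 → v3 = (1.00000, 0.40940, 0.22819)
Requested entry of v3: -244/-596 = 0.4094

0.4094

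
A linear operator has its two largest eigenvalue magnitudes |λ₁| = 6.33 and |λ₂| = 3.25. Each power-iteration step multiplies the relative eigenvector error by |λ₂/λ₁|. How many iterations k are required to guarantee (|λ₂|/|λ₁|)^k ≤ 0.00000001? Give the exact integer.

|λ₂/λ₁| = 3.25/6.33 = 0.51343
Need k ≥ ln(0.00000001) / ln(0.51343) = -18.4207 / -0.6666 ≈ 27.632
Smallest integer k satisfying the bound: 28

28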